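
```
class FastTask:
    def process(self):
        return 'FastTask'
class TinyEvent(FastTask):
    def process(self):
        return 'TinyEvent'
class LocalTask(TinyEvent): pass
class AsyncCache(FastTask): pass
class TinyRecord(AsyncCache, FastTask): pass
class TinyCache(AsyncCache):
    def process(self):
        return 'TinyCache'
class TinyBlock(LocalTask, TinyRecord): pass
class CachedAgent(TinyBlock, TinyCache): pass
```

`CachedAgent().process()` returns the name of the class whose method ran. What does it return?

TinyEvent

L[CachedAgent] = CachedAgent + merge(L[TinyBlock], L[TinyCache], [TinyBlock TinyCache])
  take TinyBlock:  [TinyBlock LocalTask TinyEvent TinyRecord AsyncCache FastTask object] + [TinyCache AsyncCache FastTask object] + [TinyBlock TinyCache]
  take LocalTask:  [LocalTask TinyEvent TinyRecord AsyncCache FastTask object] + [TinyCache AsyncCache FastTask object] + [TinyCache]
  take TinyEvent:  [TinyEvent TinyRecord AsyncCache FastTask object] + [TinyCache AsyncCache FastTask object] + [TinyCache]
  take TinyRecord:  [TinyRecord AsyncCache FastTask object] + [TinyCache AsyncCache FastTask object] + [TinyCache]
  take TinyCache:  [AsyncCache FastTask object] + [TinyCache AsyncCache FastTask object] + [TinyCache]
  take AsyncCache:  [AsyncCache FastTask object] + [AsyncCache FastTask object]
  take FastTask:  [FastTask object] + [FastTask object]
  take object:  [object] + [object]
MRO: CachedAgent TinyBlock LocalTask TinyEvent TinyRecord TinyCache AsyncCache FastTask object
process is defined in: FastTask, TinyCache, TinyEvent. First along the MRO is TinyEvent.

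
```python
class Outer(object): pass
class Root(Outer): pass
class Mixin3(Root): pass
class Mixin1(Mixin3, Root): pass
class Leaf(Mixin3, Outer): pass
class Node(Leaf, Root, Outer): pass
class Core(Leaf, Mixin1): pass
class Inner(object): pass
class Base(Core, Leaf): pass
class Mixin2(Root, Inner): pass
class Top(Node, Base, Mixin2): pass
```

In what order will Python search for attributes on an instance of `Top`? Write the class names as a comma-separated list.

L[Top] = Top + merge(L[Node], L[Base], L[Mixin2], [Node Base Mixin2])
  take Node:  [Node Leaf Mixin3 Root Outer object] + [Base Core Leaf Mixin1 Mixin3 Root Outer object] + [Mixin2 Root Outer Inner object] + [Node Base Mixin2]
  take Base:  [Leaf Mixin3 Root Outer object] + [Base Core Leaf Mixin1 Mixin3 Root Outer object] + [Mixin2 Root Outer Inner object] + [Base Mixin2]
  take Core:  [Leaf Mixin3 Root Outer object] + [Core Leaf Mixin1 Mixin3 Root Outer object] + [Mixin2 Root Outer Inner object] + [Mixin2]
  take Leaf:  [Leaf Mixin3 Root Outer object] + [Leaf Mixin1 Mixin3 Root Outer object] + [Mixin2 Root Outer Inner object] + [Mixin2]
  take Mixin1:  [Mixin3 Root Outer object] + [Mixin1 Mixin3 Root Outer object] + [Mixin2 Root Outer Inner object] + [Mixin2]
  take Mixin3:  [Mixin3 Root Outer object] + [Mixin3 Root Outer object] + [Mixin2 Root Outer Inner object] + [Mixin2]
  take Mixin2:  [Root Outer object] + [Root Outer object] + [Mixin2 Root Outer Inner object] + [Mixin2]
  take Root:  [Root Outer object] + [Root Outer object] + [Root Outer Inner object]
  take Outer:  [Outer object] + [Outer object] + [Outer Inner object]
  take Inner:  [object] + [object] + [Inner object]
  take object:  [object] + [object] + [object]

Top, Node, Base, Core, Leaf, Mixin1, Mixin3, Mixin2, Root, Outer, Inner, object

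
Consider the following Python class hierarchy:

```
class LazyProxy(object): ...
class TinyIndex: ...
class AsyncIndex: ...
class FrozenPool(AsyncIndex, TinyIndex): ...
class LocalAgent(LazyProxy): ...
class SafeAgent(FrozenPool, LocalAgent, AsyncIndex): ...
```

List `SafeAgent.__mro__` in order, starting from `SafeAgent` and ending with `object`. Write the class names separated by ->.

SafeAgent -> FrozenPool -> LocalAgent -> AsyncIndex -> TinyIndex -> LazyProxy -> object

L[SafeAgent] = SafeAgent + merge(L[FrozenPool], L[LocalAgent], L[AsyncIndex], [FrozenPool LocalAgent AsyncIndex])
  take FrozenPool:  [FrozenPool AsyncIndex TinyIndex object] + [LocalAgent LazyProxy object] + [AsyncIndex object] + [FrozenPool LocalAgent AsyncIndex]
  take LocalAgent:  [AsyncIndex TinyIndex object] + [LocalAgent LazyProxy object] + [AsyncIndex object] + [LocalAgent AsyncIndex]
  take AsyncIndex:  [AsyncIndex TinyIndex object] + [LazyProxy object] + [AsyncIndex object] + [AsyncIndex]
  take TinyIndex:  [TinyIndex object] + [LazyProxy object] + [object]
  take LazyProxy:  [object] + [LazyProxy object] + [object]
  take object:  [object] + [object] + [object]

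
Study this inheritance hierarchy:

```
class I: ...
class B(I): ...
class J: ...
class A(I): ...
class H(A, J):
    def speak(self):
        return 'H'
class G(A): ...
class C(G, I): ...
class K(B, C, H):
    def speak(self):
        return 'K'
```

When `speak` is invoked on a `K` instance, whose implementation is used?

L[K] = K + merge(L[B], L[C], L[H], [B C H])
  take B:  [B I object] + [C G A I object] + [H A I J object] + [B C H]
  take C:  [I object] + [C G A I object] + [H A I J object] + [C H]
  take G:  [I object] + [G A I object] + [H A I J object] + [H]
  take H:  [I object] + [A I object] + [H A I J object] + [H]
  take A:  [I object] + [A I object] + [A I J object]
  take I:  [I object] + [I object] + [I J object]
  take J:  [object] + [object] + [J object]
  take object:  [object] + [object] + [object]
MRO: K B C G H A I J object
speak is defined in: H, K. First along the MRO is K.

K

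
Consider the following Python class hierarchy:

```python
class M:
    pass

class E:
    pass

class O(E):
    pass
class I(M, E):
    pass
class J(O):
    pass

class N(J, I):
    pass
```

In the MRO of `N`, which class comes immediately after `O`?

I

L[N] = N + merge(L[J], L[I], [J I])
  take J:  [J O E object] + [I M E object] + [J I]
  take O:  [O E object] + [I M E object] + [I]
  take I:  [E object] + [I M E object] + [I]
  take M:  [E object] + [M E object]
  take E:  [E object] + [E object]
  take object:  [object] + [object]
MRO: N J O I M E object
O is at position 2; next is I.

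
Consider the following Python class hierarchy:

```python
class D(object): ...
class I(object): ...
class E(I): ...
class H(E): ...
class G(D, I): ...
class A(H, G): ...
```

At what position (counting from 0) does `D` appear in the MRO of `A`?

4

L[A] = A + merge(L[H], L[G], [H G])
  take H:  [H E I object] + [G D I object] + [H G]
  take E:  [E I object] + [G D I object] + [G]
  take G:  [I object] + [G D I object] + [G]
  take D:  [I object] + [D I object]
  take I:  [I object] + [I object]
  take object:  [object] + [object]
MRO: A H E G D I object
D sits at index 4.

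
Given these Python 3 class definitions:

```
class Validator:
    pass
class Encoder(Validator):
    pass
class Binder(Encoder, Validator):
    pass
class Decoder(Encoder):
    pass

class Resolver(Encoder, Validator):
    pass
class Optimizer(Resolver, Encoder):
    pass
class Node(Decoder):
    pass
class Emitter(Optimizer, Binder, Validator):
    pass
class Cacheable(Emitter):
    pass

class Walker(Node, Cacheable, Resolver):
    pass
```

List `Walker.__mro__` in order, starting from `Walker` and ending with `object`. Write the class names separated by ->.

Walker -> Node -> Decoder -> Cacheable -> Emitter -> Optimizer -> Resolver -> Binder -> Encoder -> Validator -> object

L[Walker] = Walker + merge(L[Node], L[Cacheable], L[Resolver], [Node Cacheable Resolver])
  take Node:  [Node Decoder Encoder Validator object] + [Cacheable Emitter Optimizer Resolver Binder Encoder Validator object] + [Resolver Encoder Validator object] + [Node Cacheable Resolver]
  take Decoder:  [Decoder Encoder Validator object] + [Cacheable Emitter Optimizer Resolver Binder Encoder Validator object] + [Resolver Encoder Validator object] + [Cacheable Resolver]
  take Cacheable:  [Encoder Validator object] + [Cacheable Emitter Optimizer Resolver Binder Encoder Validator object] + [Resolver Encoder Validator object] + [Cacheable Resolver]
  take Emitter:  [Encoder Validator object] + [Emitter Optimizer Resolver Binder Encoder Validator object] + [Resolver Encoder Validator object] + [Resolver]
  take Optimizer:  [Encoder Validator object] + [Optimizer Resolver Binder Encoder Validator object] + [Resolver Encoder Validator object] + [Resolver]
  take Resolver:  [Encoder Validator object] + [Resolver Binder Encoder Validator object] + [Resolver Encoder Validator object] + [Resolver]
  take Binder:  [Encoder Validator object] + [Binder Encoder Validator object] + [Encoder Validator object]
  take Encoder:  [Encoder Validator object] + [Encoder Validator object] + [Encoder Validator object]
  take Validator:  [Validator object] + [Validator object] + [Validator object]
  take object:  [object] + [object] + [object]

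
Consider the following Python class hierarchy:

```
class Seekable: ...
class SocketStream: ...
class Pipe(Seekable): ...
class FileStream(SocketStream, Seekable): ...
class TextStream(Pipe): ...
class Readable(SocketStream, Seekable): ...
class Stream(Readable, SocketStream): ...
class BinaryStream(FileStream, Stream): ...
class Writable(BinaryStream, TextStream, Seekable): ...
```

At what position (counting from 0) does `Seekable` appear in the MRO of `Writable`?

L[Writable] = Writable + merge(L[BinaryStream], L[TextStream], L[Seekable], [BinaryStream TextStream Seekable])
  take BinaryStream:  [BinaryStream FileStream Stream Readable SocketStream Seekable object] + [TextStream Pipe Seekable object] + [Seekable object] + [BinaryStream TextStream Seekable]
  take FileStream:  [FileStream Stream Readable SocketStream Seekable object] + [TextStream Pipe Seekable object] + [Seekable object] + [TextStream Seekable]
  take Stream:  [Stream Readable SocketStream Seekable object] + [TextStream Pipe Seekable object] + [Seekable object] + [TextStream Seekable]
  take Readable:  [Readable SocketStream Seekable object] + [TextStream Pipe Seekable object] + [Seekable object] + [TextStream Seekable]
  take SocketStream:  [SocketStream Seekable object] + [TextStream Pipe Seekable object] + [Seekable object] + [TextStream Seekable]
  take TextStream:  [Seekable object] + [TextStream Pipe Seekable object] + [Seekable object] + [TextStream Seekable]
  take Pipe:  [Seekable object] + [Pipe Seekable object] + [Seekable object] + [Seekable]
  take Seekable:  [Seekable object] + [Seekable object] + [Seekable object] + [Seekable]
  take object:  [object] + [object] + [object]
MRO: Writable BinaryStream FileStream Stream Readable SocketStream TextStream Pipe Seekable object
Seekable sits at index 8.

8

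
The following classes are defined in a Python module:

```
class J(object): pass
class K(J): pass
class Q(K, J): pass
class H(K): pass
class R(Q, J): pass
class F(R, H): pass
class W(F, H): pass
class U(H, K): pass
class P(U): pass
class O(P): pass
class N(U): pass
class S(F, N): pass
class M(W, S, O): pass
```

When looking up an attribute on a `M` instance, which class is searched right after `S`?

L[M] = M + merge(L[W], L[S], L[O], [W S O])
  take W:  [W F R Q H K J object] + [S F R Q N U H K J object] + [O P U H K J object] + [W S O]
  take S:  [F R Q H K J object] + [S F R Q N U H K J object] + [O P U H K J object] + [S O]
  take F:  [F R Q H K J object] + [F R Q N U H K J object] + [O P U H K J object] + [O]
  take R:  [R Q H K J object] + [R Q N U H K J object] + [O P U H K J object] + [O]
  take Q:  [Q H K J object] + [Q N U H K J object] + [O P U H K J object] + [O]
  take N:  [H K J object] + [N U H K J object] + [O P U H K J object] + [O]
  take O:  [H K J object] + [U H K J object] + [O P U H K J object] + [O]
  take P:  [H K J object] + [U H K J object] + [P U H K J object]
  take U:  [H K J object] + [U H K J object] + [U H K J object]
  take H:  [H K J object] + [H K J object] + [H K J object]
  take K:  [K J object] + [K J object] + [K J object]
  take J:  [J object] + [J object] + [J object]
  take object:  [object] + [object] + [object]
MRO: M W S F R Q N O P U H K J object
S is at position 2; next is F.

F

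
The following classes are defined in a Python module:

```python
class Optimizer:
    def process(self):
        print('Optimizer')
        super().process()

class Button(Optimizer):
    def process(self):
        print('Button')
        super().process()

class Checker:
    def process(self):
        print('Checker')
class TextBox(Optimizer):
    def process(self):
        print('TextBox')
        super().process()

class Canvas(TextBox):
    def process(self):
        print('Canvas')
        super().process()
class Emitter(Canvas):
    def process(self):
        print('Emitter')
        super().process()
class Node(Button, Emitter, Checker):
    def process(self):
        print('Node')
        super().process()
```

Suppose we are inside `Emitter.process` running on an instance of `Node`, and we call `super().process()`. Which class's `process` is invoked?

Canvas

L[Node] = Node + merge(L[Button], L[Emitter], L[Checker], [Button Emitter Checker])
  take Button:  [Button Optimizer object] + [Emitter Canvas TextBox Optimizer object] + [Checker object] + [Button Emitter Checker]
  take Emitter:  [Optimizer object] + [Emitter Canvas TextBox Optimizer object] + [Checker object] + [Emitter Checker]
  take Canvas:  [Optimizer object] + [Canvas TextBox Optimizer object] + [Checker object] + [Checker]
  take TextBox:  [Optimizer object] + [TextBox Optimizer object] + [Checker object] + [Checker]
  take Optimizer:  [Optimizer object] + [Optimizer object] + [Checker object] + [Checker]
  take Checker:  [object] + [object] + [Checker object] + [Checker]
  take object:  [object] + [object] + [object]
MRO: Node Button Emitter Canvas TextBox Optimizer Checker object
super() in Emitter.process on a Node instance goes to the class after Emitter in Node's MRO: Canvas.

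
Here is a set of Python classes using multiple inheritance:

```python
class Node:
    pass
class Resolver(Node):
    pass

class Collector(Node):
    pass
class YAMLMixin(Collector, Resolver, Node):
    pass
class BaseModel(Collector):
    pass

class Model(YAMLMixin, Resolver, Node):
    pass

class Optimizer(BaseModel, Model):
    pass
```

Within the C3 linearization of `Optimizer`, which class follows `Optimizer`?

BaseModel

L[Optimizer] = Optimizer + merge(L[BaseModel], L[Model], [BaseModel Model])
  take BaseModel:  [BaseModel Collector Node object] + [Model YAMLMixin Collector Resolver Node object] + [BaseModel Model]
  take Model:  [Collector Node object] + [Model YAMLMixin Collector Resolver Node object] + [Model]
  take YAMLMixin:  [Collector Node object] + [YAMLMixin Collector Resolver Node object]
  take Collector:  [Collector Node object] + [Collector Resolver Node object]
  take Resolver:  [Node object] + [Resolver Node object]
  take Node:  [Node object] + [Node object]
  take object:  [object] + [object]
MRO: Optimizer BaseModel Model YAMLMixin Collector Resolver Node object
Optimizer is at position 0; next is BaseModel.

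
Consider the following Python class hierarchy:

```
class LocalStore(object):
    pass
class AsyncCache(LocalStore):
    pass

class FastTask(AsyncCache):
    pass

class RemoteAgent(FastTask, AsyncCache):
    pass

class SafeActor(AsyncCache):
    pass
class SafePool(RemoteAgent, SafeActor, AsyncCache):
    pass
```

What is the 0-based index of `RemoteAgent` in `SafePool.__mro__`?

L[SafePool] = SafePool + merge(L[RemoteAgent], L[SafeActor], L[AsyncCache], [RemoteAgent SafeActor AsyncCache])
  take RemoteAgent:  [RemoteAgent FastTask AsyncCache LocalStore object] + [SafeActor AsyncCache LocalStore object] + [AsyncCache LocalStore object] + [RemoteAgent SafeActor AsyncCache]
  take FastTask:  [FastTask AsyncCache LocalStore object] + [SafeActor AsyncCache LocalStore object] + [AsyncCache LocalStore object] + [SafeActor AsyncCache]
  take SafeActor:  [AsyncCache LocalStore object] + [SafeActor AsyncCache LocalStore object] + [AsyncCache LocalStore object] + [SafeActor AsyncCache]
  take AsyncCache:  [AsyncCache LocalStore object] + [AsyncCache LocalStore object] + [AsyncCache LocalStore object] + [AsyncCache]
  take LocalStore:  [LocalStore object] + [LocalStore object] + [LocalStore object]
  take object:  [object] + [object] + [object]
MRO: SafePool RemoteAgent FastTask SafeActor AsyncCache LocalStore object
RemoteAgent sits at index 1.

1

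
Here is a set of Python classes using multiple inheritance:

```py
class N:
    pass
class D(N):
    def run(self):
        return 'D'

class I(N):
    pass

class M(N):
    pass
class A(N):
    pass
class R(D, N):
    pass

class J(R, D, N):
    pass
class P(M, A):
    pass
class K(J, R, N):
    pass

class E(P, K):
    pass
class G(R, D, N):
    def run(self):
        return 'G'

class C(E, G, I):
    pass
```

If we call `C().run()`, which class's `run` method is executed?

L[C] = C + merge(L[E], L[G], L[I], [E G I])
  take E:  [E P M A K J R D N object] + [G R D N object] + [I N object] + [E G I]
  take P:  [P M A K J R D N object] + [G R D N object] + [I N object] + [G I]
  take M:  [M A K J R D N object] + [G R D N object] + [I N object] + [G I]
  take A:  [A K J R D N object] + [G R D N object] + [I N object] + [G I]
  take K:  [K J R D N object] + [G R D N object] + [I N object] + [G I]
  take J:  [J R D N object] + [G R D N object] + [I N object] + [G I]
  take G:  [R D N object] + [G R D N object] + [I N object] + [G I]
  take R:  [R D N object] + [R D N object] + [I N object] + [I]
  take D:  [D N object] + [D N object] + [I N object] + [I]
  take I:  [N object] + [N object] + [I N object] + [I]
  take N:  [N object] + [N object] + [N object]
  take object:  [object] + [object] + [object]
MRO: C E P M A K J G R D I N object
run is defined in: D, G. First along the MRO is G.

G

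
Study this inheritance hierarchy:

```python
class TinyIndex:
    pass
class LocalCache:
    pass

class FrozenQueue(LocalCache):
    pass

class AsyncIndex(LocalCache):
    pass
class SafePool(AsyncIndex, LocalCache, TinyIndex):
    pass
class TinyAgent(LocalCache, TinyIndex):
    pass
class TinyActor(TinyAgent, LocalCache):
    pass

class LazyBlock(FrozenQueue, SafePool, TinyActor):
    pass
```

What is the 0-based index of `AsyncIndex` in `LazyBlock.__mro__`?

3

L[LazyBlock] = LazyBlock + merge(L[FrozenQueue], L[SafePool], L[TinyActor], [FrozenQueue SafePool TinyActor])
  take FrozenQueue:  [FrozenQueue LocalCache object] + [SafePool AsyncIndex LocalCache TinyIndex object] + [TinyActor TinyAgent LocalCache TinyIndex object] + [FrozenQueue SafePool TinyActor]
  take SafePool:  [LocalCache object] + [SafePool AsyncIndex LocalCache TinyIndex object] + [TinyActor TinyAgent LocalCache TinyIndex object] + [SafePool TinyActor]
  take AsyncIndex:  [LocalCache object] + [AsyncIndex LocalCache TinyIndex object] + [TinyActor TinyAgent LocalCache TinyIndex object] + [TinyActor]
  take TinyActor:  [LocalCache object] + [LocalCache TinyIndex object] + [TinyActor TinyAgent LocalCache TinyIndex object] + [TinyActor]
  take TinyAgent:  [LocalCache object] + [LocalCache TinyIndex object] + [TinyAgent LocalCache TinyIndex object]
  take LocalCache:  [LocalCache object] + [LocalCache TinyIndex object] + [LocalCache TinyIndex object]
  take TinyIndex:  [object] + [TinyIndex object] + [TinyIndex object]
  take object:  [object] + [object] + [object]
MRO: LazyBlock FrozenQueue SafePool AsyncIndex TinyActor TinyAgent LocalCache TinyIndex object
AsyncIndex sits at index 3.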